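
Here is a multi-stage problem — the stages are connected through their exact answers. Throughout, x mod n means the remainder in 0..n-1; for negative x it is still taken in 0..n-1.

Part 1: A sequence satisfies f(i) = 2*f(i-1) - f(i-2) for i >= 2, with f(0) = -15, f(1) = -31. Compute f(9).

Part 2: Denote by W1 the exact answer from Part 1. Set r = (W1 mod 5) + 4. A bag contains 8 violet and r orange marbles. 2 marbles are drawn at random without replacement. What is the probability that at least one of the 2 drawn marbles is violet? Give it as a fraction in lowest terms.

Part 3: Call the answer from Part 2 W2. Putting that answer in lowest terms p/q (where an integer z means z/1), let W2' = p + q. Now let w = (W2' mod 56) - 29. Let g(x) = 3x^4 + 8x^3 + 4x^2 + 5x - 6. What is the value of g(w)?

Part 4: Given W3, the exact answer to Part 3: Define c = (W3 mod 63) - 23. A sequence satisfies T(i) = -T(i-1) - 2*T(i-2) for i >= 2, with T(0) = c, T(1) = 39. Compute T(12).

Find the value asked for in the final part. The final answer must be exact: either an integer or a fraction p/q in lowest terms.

Part 1: f(2) = 2*(-31) - 1*(-15) = -47; iterating: f(2)=-47, f(3)=-63, f(4)=-79, f(5)=-95, f(6)=-111, f(7)=-127, f(8)=-143, f(9)=-159; answer -159
Part 2: W1 = -159; r = 5; total draws C(13,2) = 78; complement C(5,2) = 10; favorable 78 - 10 = 68; P = 34/39; answer 34/39
Part 3: W2 = 34/39; threaded value p + q = 73; w = -12; 3*(-12)^4 + 8*(-12)^3 + 4*(-12)^2 + 5*(-12)^1 - 6 = (62208) + (-13824) + (576) + (-60) + (-6) = 48894; answer 48894
Part 4: W3 = 48894; c = -17; T(2) = -1*(39) - 2*(-17) = -5; iterating: T(2)=-5, T(3)=-73, T(4)=83, T(5)=63, T(6)=-229, T(7)=103, T(8)=355, T(9)=-561, T(10)=-149, T(11)=1271, T(12)=-973; answer -973

-973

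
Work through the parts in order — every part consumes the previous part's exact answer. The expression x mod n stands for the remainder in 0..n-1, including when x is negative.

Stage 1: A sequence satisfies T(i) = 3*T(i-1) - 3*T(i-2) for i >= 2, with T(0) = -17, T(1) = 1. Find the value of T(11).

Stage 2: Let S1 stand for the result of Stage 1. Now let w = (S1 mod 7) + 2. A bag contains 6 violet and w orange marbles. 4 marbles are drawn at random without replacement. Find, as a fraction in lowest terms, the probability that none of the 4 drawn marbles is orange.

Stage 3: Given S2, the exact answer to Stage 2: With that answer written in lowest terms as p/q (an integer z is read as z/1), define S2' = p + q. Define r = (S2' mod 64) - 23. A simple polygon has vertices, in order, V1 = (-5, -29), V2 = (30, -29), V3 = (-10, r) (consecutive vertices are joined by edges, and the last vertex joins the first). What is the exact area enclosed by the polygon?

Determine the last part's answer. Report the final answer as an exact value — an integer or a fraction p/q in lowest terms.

1085

Stage 1: T(2) = 3*(1) - 3*(-17) = 54; iterating: T(2)=54, T(3)=159, T(4)=315, T(5)=468, T(6)=459, T(7)=-27, T(8)=-1458, T(9)=-4293, T(10)=-8505, T(11)=-12636; answer -12636
Stage 2: S1 = -12636; w = 8; total draws C(14,4) = 1001; favorable C(6,4) = 15; P = 15/1001; answer 15/1001
Stage 3: S2 = 15/1001; threaded value p + q = 1016; r = 33; cross terms: (-5*-29 - 30*-29)=1015, (30*33 - -10*-29)=700, (-10*-29 - -5*33)=455; twice the area = |2170| = 2170; area = 1085; answer 1085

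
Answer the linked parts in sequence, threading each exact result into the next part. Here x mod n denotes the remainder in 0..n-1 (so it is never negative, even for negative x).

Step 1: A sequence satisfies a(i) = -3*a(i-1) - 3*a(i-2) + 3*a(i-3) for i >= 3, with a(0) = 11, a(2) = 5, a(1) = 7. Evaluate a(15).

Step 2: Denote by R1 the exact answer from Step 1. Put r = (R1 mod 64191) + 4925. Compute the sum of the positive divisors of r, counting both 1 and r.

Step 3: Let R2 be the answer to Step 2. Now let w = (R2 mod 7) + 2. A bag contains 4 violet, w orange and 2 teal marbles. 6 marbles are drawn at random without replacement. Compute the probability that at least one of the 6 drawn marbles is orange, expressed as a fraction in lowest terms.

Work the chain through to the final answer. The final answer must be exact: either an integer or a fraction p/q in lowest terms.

Step 1: a(3) = -3*(5) - 3*(7) + 3*(11) = -3; iterating: a(3)=-3, a(4)=15, a(5)=-21, a(6)=9, a(7)=81, a(8)=-333, a(9)=783, a(10)=-1107, a(11)=-27, a(12)=5751, a(13)=-20493, a(14)=44145, a(15)=-53703; answer -53703
Step 2: R1 = -53703; r = 15413; 15413 is prime, so its only divisors are 1 and 15413; sigma = 1 + 15413 = 15414; answer 15414
Step 3: R2 = 15414; w = 2; total draws C(8,6) = 28; complement C(6,6) = 1; favorable 28 - 1 = 27; P = 27/28; answer 27/28

27/28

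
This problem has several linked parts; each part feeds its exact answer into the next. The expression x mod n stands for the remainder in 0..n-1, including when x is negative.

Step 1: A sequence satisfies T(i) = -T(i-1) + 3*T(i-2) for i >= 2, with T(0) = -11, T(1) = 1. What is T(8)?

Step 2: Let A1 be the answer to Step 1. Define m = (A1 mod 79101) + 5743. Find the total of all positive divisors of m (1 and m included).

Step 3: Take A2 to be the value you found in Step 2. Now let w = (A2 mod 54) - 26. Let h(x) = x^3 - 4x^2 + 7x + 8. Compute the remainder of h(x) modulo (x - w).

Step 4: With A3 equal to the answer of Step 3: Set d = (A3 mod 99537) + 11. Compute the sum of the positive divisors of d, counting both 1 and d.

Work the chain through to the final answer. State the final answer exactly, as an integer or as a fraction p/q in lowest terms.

Step 1: T(2) = -1*(1) + 3*(-11) = -34; iterating: T(2)=-34, T(3)=37, T(4)=-139, T(5)=250, T(6)=-667, T(7)=1417, T(8)=-3418; answer -3418
Step 2: A1 = -3418; m = 81426; 81426 = 2 * 3 * 41 * 331; sigma = (1 + 2) * (1 + 3) * (1 + 41) * (1 + 331) = 3 * 4 * 42 * 332 = 167328; answer 167328
Step 3: A2 = 167328; w = 10; remainder = value at the root: 1*(10)^3 - 4*(10)^2 + 7*(10)^1 + 8 = (1000) + (-400) + (70) + (8) = 678; answer 678
Step 4: A3 = 678; d = 689; 689 = 13 * 53; sigma = (1 + 13) * (1 + 53) = 14 * 54 = 756; answer 756

756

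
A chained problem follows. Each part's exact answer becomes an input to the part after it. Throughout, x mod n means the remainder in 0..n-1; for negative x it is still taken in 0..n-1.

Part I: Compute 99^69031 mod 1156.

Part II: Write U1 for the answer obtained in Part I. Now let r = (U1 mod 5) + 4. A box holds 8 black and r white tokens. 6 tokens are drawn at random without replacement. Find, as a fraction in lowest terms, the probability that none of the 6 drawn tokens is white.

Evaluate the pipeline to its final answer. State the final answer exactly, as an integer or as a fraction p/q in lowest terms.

Part I: squarings mod 1156: 99^1=99, 99^2=553, 99^4=625, 99^8=1053, 99^16=205, 99^32=409, 99^64=817, 99^128=477, 99^256=953, 99^512=749, 99^1024=341, 99^2048=681, 99^4096=205, 99^8192=409, 99^16384=817, 99^32768=477, 99^65536=953; 99^69031 = 99^1 * 99^2 * 99^4 * 99^32 * 99^128 * 99^256 * 99^1024 * 99^2048 * 99^65536 = 159 (mod 1156); answer 159
Part II: U1 = 159; r = 8; total draws C(16,6) = 8008; favorable C(8,6) = 28; P = 1/286; answer 1/286

1/286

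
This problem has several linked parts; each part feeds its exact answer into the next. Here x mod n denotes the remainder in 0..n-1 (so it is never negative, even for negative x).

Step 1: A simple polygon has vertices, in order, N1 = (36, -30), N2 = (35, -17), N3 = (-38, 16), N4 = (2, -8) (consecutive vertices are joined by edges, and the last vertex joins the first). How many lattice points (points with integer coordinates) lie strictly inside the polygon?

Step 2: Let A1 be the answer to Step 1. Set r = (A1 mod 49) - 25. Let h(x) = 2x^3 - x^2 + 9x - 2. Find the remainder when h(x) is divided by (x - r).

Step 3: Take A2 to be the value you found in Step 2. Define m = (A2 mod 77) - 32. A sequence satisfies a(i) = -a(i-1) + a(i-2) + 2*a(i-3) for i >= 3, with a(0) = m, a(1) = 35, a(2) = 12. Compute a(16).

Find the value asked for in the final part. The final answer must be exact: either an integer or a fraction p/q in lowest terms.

Step 1: cross terms: (36*-17 - 35*-30)=438, (35*16 - -38*-17)=-86, (-38*-8 - 2*16)=272, (2*-30 - 36*-8)=228; twice the area = |852| = 852; area = 426; boundary points = 1 + 1 + 8 + 2 = 12; strictly interior points = area - boundary/2 + 1 = 421; answer 421
Step 2: A1 = 421; r = 4; remainder = value at the root: 2*(4)^3 - 1*(4)^2 + 9*(4)^1 - 2 = (128) + (-16) + (36) + (-2) = 146; answer 146
Step 3: A2 = 146; m = 37; a(3) = -1*(12) + 1*(35) + 2*(37) = 97; iterating: a(3)=97, a(4)=-15, a(5)=136, a(6)=43, a(7)=63, a(8)=252, a(9)=-103, a(10)=481, a(11)=-80, a(12)=355, a(13)=527, a(14)=-332, a(15)=1569, a(16)=-847; answer -847

-847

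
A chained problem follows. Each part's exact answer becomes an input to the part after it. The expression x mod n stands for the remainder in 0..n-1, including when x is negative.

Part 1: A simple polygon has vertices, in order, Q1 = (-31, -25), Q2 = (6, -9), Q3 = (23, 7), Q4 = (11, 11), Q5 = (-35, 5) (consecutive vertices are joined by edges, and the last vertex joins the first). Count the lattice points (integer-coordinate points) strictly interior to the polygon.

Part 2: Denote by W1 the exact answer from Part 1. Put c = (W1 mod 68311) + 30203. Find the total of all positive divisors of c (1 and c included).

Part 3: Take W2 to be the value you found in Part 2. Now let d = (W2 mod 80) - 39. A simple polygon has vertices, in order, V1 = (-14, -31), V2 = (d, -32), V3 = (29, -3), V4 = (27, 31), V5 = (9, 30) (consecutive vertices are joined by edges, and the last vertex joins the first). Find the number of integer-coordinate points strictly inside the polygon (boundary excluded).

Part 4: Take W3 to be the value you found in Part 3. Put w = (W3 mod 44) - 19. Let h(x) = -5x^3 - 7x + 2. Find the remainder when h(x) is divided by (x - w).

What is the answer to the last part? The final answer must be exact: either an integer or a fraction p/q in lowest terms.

Part 1: cross terms: (-31*-9 - 6*-25)=429, (6*7 - 23*-9)=249, (23*11 - 11*7)=176, (11*5 - -35*11)=440, (-35*-25 - -31*5)=1030; twice the area = |2324| = 2324; area = 1162; boundary points = 1 + 1 + 4 + 2 + 2 = 10; strictly interior points = area - boundary/2 + 1 = 1158; answer 1158
Part 2: W1 = 1158; c = 31361; 31361 = 11 * 2851; sigma = (1 + 11) * (1 + 2851) = 12 * 2852 = 34224; answer 34224
Part 3: W2 = 34224; d = 25; cross terms: (-14*-32 - 25*-31)=1223, (25*-3 - 29*-32)=853, (29*31 - 27*-3)=980, (27*30 - 9*31)=531, (9*-31 - -14*30)=141; twice the area = |3728| = 3728; area = 1864; boundary points = 1 + 1 + 2 + 1 + 1 = 6; strictly interior points = area - boundary/2 + 1 = 1862; answer 1862
Part 4: W3 = 1862; w = -5; remainder = value at the root: -5*(-5)^3 - 7*(-5)^1 + 2 = (625) + (35) + (2) = 662; answer 662

662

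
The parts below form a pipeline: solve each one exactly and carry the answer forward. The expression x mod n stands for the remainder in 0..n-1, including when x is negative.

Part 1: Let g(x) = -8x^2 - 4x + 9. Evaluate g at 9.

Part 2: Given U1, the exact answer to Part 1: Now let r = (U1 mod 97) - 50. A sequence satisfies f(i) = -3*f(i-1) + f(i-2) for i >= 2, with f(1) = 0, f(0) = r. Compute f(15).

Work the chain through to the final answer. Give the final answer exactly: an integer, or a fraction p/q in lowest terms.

Part 1: -8*(9)^2 - 4*(9)^1 + 9 = (-648) + (-36) + (9) = -675; answer -675
Part 2: U1 = -675; r = -46; f(2) = -3*(0) + 1*(-46) = -46; iterating: f(2)=-46, f(3)=138, f(4)=-460, f(5)=1518, f(6)=-5014, f(7)=16560, f(8)=-54694, f(9)=180642, f(10)=-596620, f(11)=1970502, f(12)=-6508126, f(13)=21494880, f(14)=-70992766, f(15)=234473178; answer 234473178

234473178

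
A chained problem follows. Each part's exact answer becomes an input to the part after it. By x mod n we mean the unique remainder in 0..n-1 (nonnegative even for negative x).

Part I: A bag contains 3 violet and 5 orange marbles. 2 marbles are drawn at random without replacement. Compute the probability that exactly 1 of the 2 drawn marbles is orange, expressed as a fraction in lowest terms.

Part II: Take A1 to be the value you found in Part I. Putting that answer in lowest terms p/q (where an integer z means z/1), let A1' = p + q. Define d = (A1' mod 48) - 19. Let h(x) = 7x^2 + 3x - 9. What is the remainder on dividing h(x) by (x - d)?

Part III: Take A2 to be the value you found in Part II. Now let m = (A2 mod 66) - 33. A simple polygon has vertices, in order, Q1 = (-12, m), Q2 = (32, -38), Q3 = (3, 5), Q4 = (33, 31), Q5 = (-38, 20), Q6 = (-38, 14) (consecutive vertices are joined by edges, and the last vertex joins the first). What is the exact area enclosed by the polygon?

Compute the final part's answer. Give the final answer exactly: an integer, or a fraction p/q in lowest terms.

2496

Part I: total draws C(8,2) = 28; favorable C(5,1)*C(3,1) = 15; P = 15/28; answer 15/28
Part II: A1 = 15/28; threaded value p + q = 43; d = 24; remainder = value at the root: 7*(24)^2 + 3*(24)^1 - 9 = (4032) + (72) + (-9) = 4095; answer 4095
Part III: A2 = 4095; m = -30; cross terms: (-12*-38 - 32*-30)=1416, (32*5 - 3*-38)=274, (3*31 - 33*5)=-72, (33*20 - -38*31)=1838, (-38*14 - -38*20)=228, (-38*-30 - -12*14)=1308; twice the area = |4992| = 4992; area = 2496; answer 2496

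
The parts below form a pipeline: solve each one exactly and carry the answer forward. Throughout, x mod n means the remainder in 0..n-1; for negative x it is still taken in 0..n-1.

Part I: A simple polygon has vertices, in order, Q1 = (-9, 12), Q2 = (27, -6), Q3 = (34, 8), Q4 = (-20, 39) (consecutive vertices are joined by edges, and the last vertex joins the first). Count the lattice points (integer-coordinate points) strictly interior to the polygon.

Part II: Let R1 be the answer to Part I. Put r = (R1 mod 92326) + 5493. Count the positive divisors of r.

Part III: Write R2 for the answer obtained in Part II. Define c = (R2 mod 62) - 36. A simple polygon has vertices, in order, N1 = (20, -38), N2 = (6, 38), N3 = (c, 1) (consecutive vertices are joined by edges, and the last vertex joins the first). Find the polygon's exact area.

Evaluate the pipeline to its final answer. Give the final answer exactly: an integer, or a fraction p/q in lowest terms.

1399

Part I: cross terms: (-9*-6 - 27*12)=-270, (27*8 - 34*-6)=420, (34*39 - -20*8)=1486, (-20*12 - -9*39)=111; twice the area = |1747| = 1747; area = 1747/2; boundary points = 18 + 7 + 1 + 1 = 27; strictly interior points = area - boundary/2 + 1 = 861; answer 861
Part II: R1 = 861; r = 6354; 6354 = 2 * 3^2 * 353; number of divisors = (1+1) * (2+1) * (1+1) = 12; answer 12
Part III: R2 = 12; c = -24; cross terms: (20*38 - 6*-38)=988, (6*1 - -24*38)=918, (-24*-38 - 20*1)=892; twice the area = |2798| = 2798; area = 1399; answer 1399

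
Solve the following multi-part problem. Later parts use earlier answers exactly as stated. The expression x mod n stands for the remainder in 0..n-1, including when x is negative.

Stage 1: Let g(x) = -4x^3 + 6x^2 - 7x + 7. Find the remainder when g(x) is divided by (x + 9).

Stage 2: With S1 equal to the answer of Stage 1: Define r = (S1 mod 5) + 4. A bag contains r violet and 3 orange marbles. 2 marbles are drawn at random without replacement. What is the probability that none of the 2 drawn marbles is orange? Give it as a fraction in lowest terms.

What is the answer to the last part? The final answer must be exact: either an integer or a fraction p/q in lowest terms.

Stage 1: remainder = value at the root: -4*(-9)^3 + 6*(-9)^2 - 7*(-9)^1 + 7 = (2916) + (486) + (63) + (7) = 3472; answer 3472
Stage 2: S1 = 3472; r = 6; total draws C(9,2) = 36; favorable C(6,2) = 15; P = 5/12; answer 5/12

5/12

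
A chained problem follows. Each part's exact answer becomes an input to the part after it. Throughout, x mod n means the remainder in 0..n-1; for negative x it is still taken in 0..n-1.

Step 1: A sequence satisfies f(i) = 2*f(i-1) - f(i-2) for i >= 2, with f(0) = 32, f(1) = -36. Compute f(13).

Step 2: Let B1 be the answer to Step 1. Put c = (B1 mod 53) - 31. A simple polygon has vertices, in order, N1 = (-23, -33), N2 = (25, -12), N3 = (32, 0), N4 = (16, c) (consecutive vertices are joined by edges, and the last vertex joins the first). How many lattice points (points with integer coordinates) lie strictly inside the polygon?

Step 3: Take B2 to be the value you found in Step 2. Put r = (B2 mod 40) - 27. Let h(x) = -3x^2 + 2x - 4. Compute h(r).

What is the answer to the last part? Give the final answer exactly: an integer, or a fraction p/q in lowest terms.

Step 1: f(2) = 2*(-36) - 1*(32) = -104; iterating: f(2)=-104, f(3)=-172, f(4)=-240, f(5)=-308, f(6)=-376, f(7)=-444, f(8)=-512, f(9)=-580, f(10)=-648, f(11)=-716, f(12)=-784, f(13)=-852; answer -852
Step 2: B1 = -852; c = 18; cross terms: (-23*-12 - 25*-33)=1101, (25*0 - 32*-12)=384, (32*18 - 16*0)=576, (16*-33 - -23*18)=-114; twice the area = |1947| = 1947; area = 1947/2; boundary points = 3 + 1 + 2 + 3 = 9; strictly interior points = area - boundary/2 + 1 = 970; answer 970
Step 3: B2 = 970; r = -17; -3*(-17)^2 + 2*(-17)^1 - 4 = (-867) + (-34) + (-4) = -905; answer -905

-905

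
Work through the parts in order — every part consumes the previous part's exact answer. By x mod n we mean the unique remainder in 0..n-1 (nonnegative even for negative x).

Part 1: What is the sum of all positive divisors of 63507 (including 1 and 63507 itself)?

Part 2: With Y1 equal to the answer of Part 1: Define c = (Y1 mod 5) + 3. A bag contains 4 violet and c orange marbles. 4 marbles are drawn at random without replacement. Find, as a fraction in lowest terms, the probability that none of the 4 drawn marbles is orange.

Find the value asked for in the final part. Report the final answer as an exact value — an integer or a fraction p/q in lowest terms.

Part 1: 63507 = 3 * 21169; sigma = (1 + 3) * (1 + 21169) = 4 * 21170 = 84680; answer 84680
Part 2: Y1 = 84680; c = 3; total draws C(7,4) = 35; favorable C(4,4) = 1; P = 1/35; answer 1/35

1/35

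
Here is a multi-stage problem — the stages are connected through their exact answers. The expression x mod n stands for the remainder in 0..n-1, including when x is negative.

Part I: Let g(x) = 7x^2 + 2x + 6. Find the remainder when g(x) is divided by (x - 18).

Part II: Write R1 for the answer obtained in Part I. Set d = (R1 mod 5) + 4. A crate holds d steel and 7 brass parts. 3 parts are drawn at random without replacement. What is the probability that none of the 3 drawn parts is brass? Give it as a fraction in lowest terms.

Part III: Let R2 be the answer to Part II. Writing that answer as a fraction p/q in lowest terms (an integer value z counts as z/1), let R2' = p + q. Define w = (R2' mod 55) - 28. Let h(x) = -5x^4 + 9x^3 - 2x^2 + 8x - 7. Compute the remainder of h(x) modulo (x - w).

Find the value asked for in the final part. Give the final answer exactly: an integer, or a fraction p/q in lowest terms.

-1784647

Part I: remainder = value at the root: 7*(18)^2 + 2*(18)^1 + 6 = (2268) + (36) + (6) = 2310; answer 2310
Part II: R1 = 2310; d = 4; total draws C(11,3) = 165; favorable C(4,3) = 4; P = 4/165; answer 4/165
Part III: R2 = 4/165; threaded value p + q = 169; w = -24; remainder = value at the root: -5*(-24)^4 + 9*(-24)^3 - 2*(-24)^2 + 8*(-24)^1 - 7 = (-1658880) + (-124416) + (-1152) + (-192) + (-7) = -1784647; answer -1784647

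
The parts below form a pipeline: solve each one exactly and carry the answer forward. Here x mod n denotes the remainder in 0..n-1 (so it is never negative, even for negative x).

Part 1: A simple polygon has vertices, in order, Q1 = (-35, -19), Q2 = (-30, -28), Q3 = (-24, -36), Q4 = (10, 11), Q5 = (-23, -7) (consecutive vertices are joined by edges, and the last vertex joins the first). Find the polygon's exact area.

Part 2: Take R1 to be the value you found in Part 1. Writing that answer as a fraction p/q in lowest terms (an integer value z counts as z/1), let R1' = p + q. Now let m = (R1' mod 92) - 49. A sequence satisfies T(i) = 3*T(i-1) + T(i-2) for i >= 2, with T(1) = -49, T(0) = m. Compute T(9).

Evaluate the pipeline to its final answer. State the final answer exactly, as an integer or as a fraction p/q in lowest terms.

-816172

Part 1: cross terms: (-35*-28 - -30*-19)=410, (-30*-36 - -24*-28)=408, (-24*11 - 10*-36)=96, (10*-7 - -23*11)=183, (-23*-19 - -35*-7)=192; twice the area = |1289| = 1289; area = 1289/2; answer 1289/2
Part 2: R1 = 1289/2; threaded value p + q = 1291; m = -46; T(2) = 3*(-49) + 1*(-46) = -193; iterating: T(2)=-193, T(3)=-628, T(4)=-2077, T(5)=-6859, T(6)=-22654, T(7)=-74821, T(8)=-247117, T(9)=-816172; answer -816172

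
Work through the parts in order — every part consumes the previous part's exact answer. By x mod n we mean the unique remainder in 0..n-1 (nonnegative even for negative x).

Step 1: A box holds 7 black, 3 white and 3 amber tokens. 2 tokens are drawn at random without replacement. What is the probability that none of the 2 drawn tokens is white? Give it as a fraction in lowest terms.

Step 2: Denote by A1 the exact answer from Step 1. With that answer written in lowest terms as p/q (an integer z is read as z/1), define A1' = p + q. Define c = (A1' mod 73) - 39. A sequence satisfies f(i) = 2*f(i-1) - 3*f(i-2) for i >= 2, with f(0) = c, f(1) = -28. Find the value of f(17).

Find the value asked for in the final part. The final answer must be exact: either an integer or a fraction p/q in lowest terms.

102788

Step 1: total draws C(13,2) = 78; favorable C(10,2) = 45; P = 15/26; answer 15/26
Step 2: A1 = 15/26; threaded value p + q = 41; c = 2; f(2) = 2*(-28) - 3*(2) = -62; iterating: f(2)=-62, f(3)=-40, f(4)=106, f(5)=332, f(6)=346, f(7)=-304, f(8)=-1646, f(9)=-2380, f(10)=178, f(11)=7496, f(12)=14458, f(13)=6428, f(14)=-30518, f(15)=-80320, f(16)=-69086, f(17)=102788; answer 102788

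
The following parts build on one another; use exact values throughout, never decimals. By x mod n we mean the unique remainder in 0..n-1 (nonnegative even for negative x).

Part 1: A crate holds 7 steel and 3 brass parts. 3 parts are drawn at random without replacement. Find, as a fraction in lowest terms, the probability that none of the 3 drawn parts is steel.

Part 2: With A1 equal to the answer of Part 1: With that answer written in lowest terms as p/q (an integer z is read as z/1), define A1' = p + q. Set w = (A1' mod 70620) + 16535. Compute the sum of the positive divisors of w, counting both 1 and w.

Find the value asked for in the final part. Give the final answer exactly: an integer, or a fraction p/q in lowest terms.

43152

Part 1: total draws C(10,3) = 120; favorable C(3,3) = 1; P = 1/120; answer 1/120
Part 2: A1 = 1/120; threaded value p + q = 121; w = 16656; 16656 = 2^4 * 3 * 347; sigma = (1 + 2 + 4 + 8 + 16) * (1 + 3) * (1 + 347) = 31 * 4 * 348 = 43152; answer 43152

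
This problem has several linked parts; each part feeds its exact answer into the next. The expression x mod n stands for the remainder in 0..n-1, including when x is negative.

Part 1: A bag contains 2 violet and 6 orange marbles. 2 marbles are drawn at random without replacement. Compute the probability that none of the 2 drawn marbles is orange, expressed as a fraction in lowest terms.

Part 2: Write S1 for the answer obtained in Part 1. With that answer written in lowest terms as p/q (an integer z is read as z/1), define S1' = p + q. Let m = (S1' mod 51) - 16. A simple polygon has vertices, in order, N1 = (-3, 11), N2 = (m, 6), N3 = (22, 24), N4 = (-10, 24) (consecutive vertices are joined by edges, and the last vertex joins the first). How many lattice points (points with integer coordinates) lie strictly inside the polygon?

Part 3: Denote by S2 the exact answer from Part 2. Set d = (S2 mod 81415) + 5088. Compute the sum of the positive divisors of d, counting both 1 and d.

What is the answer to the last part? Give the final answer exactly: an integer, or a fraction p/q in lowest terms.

10896

Part 1: total draws C(8,2) = 28; favorable C(2,2) = 1; P = 1/28; answer 1/28
Part 2: S1 = 1/28; threaded value p + q = 29; m = 13; cross terms: (-3*6 - 13*11)=-161, (13*24 - 22*6)=180, (22*24 - -10*24)=768, (-10*11 - -3*24)=-38; twice the area = |749| = 749; area = 749/2; boundary points = 1 + 9 + 32 + 1 = 43; strictly interior points = area - boundary/2 + 1 = 354; answer 354
Part 3: S2 = 354; d = 5442; 5442 = 2 * 3 * 907; sigma = (1 + 2) * (1 + 3) * (1 + 907) = 3 * 4 * 908 = 10896; answer 10896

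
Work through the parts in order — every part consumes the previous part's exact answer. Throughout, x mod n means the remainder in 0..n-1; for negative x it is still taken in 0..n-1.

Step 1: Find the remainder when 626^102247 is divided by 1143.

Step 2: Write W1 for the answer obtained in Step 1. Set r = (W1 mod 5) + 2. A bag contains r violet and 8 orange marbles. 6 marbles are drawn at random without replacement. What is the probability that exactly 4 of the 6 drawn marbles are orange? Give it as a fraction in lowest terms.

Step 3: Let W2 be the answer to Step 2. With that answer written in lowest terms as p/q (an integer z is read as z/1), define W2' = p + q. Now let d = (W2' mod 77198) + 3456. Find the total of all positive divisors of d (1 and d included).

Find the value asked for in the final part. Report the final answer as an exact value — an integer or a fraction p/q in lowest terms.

7308

Step 1: squarings mod 1143: 626^1=626, 626^2=970, 626^4=211, 626^8=1087, 626^16=850, 626^32=124, 626^64=517, 626^128=970, 626^256=211, 626^512=1087, 626^1024=850, 626^2048=124, 626^4096=517, 626^8192=970, 626^16384=211, 626^32768=1087, 626^65536=850; 626^102247 = 626^1 * 626^2 * 626^4 * 626^32 * 626^64 * 626^256 * 626^512 * 626^1024 * 626^2048 * 626^32768 * 626^65536 = 185 (mod 1143); answer 185
Step 2: W1 = 185; r = 2; total draws C(10,6) = 210; favorable C(8,4)*C(2,2) = 70; P = 1/3; answer 1/3
Step 3: W2 = 1/3; threaded value p + q = 4; d = 3460; 3460 = 2^2 * 5 * 173; sigma = (1 + 2 + 4) * (1 + 5) * (1 + 173) = 7 * 6 * 174 = 7308; answer 7308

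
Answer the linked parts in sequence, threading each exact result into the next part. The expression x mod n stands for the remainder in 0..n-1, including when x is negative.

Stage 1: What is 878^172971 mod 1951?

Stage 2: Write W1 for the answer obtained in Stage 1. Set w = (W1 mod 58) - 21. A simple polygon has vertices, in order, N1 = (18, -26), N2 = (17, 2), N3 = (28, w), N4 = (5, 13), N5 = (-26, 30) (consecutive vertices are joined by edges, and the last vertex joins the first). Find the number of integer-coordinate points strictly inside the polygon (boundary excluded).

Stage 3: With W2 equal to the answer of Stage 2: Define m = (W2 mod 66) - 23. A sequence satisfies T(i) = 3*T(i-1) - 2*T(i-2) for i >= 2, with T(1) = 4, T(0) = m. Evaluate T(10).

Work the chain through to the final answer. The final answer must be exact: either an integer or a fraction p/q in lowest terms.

Stage 1: squarings mod 1951: 878^1=878, 878^2=239, 878^4=542, 878^8=1114, 878^16=160, 878^32=237, 878^64=1541, 878^128=314, 878^256=1046, 878^512=1556, 878^1024=1896, 878^2048=1074, 878^4096=435, 878^8192=1929, 878^16384=484, 878^32768=136, 878^65536=937, 878^131072=19; 878^172971 = 878^1 * 878^2 * 878^8 * 878^32 * 878^128 * 878^256 * 878^512 * 878^8192 * 878^32768 * 878^131072 = 1733 (mod 1951); answer 1733
Stage 2: W1 = 1733; w = 30; cross terms: (18*2 - 17*-26)=478, (17*30 - 28*2)=454, (28*13 - 5*30)=214, (5*30 - -26*13)=488, (-26*-26 - 18*30)=136; twice the area = |1770| = 1770; area = 885; boundary points = 1 + 1 + 1 + 1 + 4 = 8; strictly interior points = area - boundary/2 + 1 = 882; answer 882
Stage 3: W2 = 882; m = 1; T(2) = 3*(4) - 2*(1) = 10; iterating: T(2)=10, T(3)=22, T(4)=46, T(5)=94, T(6)=190, T(7)=382, T(8)=766, T(9)=1534, T(10)=3070; answer 3070

3070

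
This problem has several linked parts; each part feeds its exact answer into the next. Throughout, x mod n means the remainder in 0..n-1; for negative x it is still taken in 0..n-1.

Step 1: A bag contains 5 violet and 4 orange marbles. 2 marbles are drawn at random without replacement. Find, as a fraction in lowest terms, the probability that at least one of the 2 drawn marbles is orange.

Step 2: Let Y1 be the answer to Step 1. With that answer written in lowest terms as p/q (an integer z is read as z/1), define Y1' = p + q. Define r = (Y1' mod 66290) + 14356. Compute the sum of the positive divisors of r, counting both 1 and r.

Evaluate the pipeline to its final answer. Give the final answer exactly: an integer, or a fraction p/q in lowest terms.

14388

Step 1: total draws C(9,2) = 36; complement C(5,2) = 10; favorable 36 - 10 = 26; P = 13/18; answer 13/18
Step 2: Y1 = 13/18; threaded value p + q = 31; r = 14387; 14387 is prime, so its only divisors are 1 and 14387; sigma = 1 + 14387 = 14388; answer 14388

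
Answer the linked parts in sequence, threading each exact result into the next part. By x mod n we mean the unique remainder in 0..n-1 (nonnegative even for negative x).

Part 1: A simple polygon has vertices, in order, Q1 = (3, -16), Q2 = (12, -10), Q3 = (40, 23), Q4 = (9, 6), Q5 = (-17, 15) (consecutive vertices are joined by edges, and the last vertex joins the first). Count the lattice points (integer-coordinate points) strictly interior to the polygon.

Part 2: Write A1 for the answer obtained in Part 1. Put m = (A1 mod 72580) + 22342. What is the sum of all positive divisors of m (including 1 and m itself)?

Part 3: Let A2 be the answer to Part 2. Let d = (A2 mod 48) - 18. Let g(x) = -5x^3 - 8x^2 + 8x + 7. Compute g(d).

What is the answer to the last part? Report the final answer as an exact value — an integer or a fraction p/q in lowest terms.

Part 1: cross terms: (3*-10 - 12*-16)=162, (12*23 - 40*-10)=676, (40*6 - 9*23)=33, (9*15 - -17*6)=237, (-17*-16 - 3*15)=227; twice the area = |1335| = 1335; area = 1335/2; boundary points = 3 + 1 + 1 + 1 + 1 = 7; strictly interior points = area - boundary/2 + 1 = 665; answer 665
Part 2: A1 = 665; m = 23007; 23007 = 3 * 7669; sigma = (1 + 3) * (1 + 7669) = 4 * 7670 = 30680; answer 30680
Part 3: A2 = 30680; d = -10; -5*(-10)^3 - 8*(-10)^2 + 8*(-10)^1 + 7 = (5000) + (-800) + (-80) + (7) = 4127; answer 4127

4127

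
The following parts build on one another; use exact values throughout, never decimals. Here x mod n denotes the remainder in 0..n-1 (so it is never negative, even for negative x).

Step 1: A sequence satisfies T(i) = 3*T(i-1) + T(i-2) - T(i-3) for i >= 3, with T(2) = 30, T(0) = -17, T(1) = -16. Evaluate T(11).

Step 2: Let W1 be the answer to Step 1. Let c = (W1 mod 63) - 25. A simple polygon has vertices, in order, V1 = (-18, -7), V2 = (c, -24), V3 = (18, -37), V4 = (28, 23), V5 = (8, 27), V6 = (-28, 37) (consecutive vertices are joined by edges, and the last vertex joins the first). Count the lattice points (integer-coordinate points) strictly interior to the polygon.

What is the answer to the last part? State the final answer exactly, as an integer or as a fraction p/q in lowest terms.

2526

Step 1: T(3) = 3*(30) + 1*(-16) - 1*(-17) = 91; iterating: T(3)=91, T(4)=319, T(5)=1018, T(6)=3282, T(7)=10545, T(8)=33899, T(9)=108960, T(10)=350234, T(11)=1125763; answer 1125763
Step 2: W1 = 1125763; c = -9; cross terms: (-18*-24 - -9*-7)=369, (-9*-37 - 18*-24)=765, (18*23 - 28*-37)=1450, (28*27 - 8*23)=572, (8*37 - -28*27)=1052, (-28*-7 - -18*37)=862; twice the area = |5070| = 5070; area = 2535; boundary points = 1 + 1 + 10 + 4 + 2 + 2 = 20; strictly interior points = area - boundary/2 + 1 = 2526; answer 2526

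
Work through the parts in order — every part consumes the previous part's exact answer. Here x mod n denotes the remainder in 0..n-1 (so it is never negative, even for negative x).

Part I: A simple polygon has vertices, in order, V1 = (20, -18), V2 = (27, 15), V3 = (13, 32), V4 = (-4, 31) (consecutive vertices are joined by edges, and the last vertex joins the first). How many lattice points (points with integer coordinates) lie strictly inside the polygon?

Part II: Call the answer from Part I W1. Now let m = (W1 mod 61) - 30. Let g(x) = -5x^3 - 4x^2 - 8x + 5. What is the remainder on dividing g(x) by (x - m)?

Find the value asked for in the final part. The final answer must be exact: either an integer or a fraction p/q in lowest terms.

Part I: cross terms: (20*15 - 27*-18)=786, (27*32 - 13*15)=669, (13*31 - -4*32)=531, (-4*-18 - 20*31)=-548; twice the area = |1438| = 1438; area = 719; boundary points = 1 + 1 + 1 + 1 = 4; strictly interior points = area - boundary/2 + 1 = 718; answer 718
Part II: W1 = 718; m = 17; remainder = value at the root: -5*(17)^3 - 4*(17)^2 - 8*(17)^1 + 5 = (-24565) + (-1156) + (-136) + (5) = -25852; answer -25852

-25852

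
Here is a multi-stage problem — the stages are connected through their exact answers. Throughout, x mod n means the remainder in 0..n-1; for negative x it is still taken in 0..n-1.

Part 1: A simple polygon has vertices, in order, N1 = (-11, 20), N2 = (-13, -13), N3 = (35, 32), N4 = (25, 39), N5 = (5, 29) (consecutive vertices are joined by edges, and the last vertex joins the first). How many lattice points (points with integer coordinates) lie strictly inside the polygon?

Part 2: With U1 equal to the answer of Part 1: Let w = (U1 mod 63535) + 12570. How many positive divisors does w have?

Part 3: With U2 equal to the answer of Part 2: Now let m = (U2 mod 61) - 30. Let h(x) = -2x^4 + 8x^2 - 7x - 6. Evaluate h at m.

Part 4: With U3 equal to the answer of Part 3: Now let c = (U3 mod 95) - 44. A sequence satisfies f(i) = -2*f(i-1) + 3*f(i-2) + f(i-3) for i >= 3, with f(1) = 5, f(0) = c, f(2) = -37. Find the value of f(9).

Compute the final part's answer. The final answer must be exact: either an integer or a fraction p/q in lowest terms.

47435

Part 1: cross terms: (-11*-13 - -13*20)=403, (-13*32 - 35*-13)=39, (35*39 - 25*32)=565, (25*29 - 5*39)=530, (5*20 - -11*29)=419; twice the area = |1956| = 1956; area = 978; boundary points = 1 + 3 + 1 + 10 + 1 = 16; strictly interior points = area - boundary/2 + 1 = 971; answer 971
Part 2: U1 = 971; w = 13541; 13541 = 11 * 1231; number of divisors = (1+1) * (1+1) = 4; answer 4
Part 3: U2 = 4; m = -26; -2*(-26)^4 + 8*(-26)^2 - 7*(-26)^1 - 6 = (-913952) + (5408) + (182) + (-6) = -908368; answer -908368
Part 4: U3 = -908368; c = -22; f(3) = -2*(-37) + 3*(5) + 1*(-22) = 67; iterating: f(3)=67, f(4)=-240, f(5)=644, f(6)=-1941, f(7)=5574, f(8)=-16327, f(9)=47435; answer 47435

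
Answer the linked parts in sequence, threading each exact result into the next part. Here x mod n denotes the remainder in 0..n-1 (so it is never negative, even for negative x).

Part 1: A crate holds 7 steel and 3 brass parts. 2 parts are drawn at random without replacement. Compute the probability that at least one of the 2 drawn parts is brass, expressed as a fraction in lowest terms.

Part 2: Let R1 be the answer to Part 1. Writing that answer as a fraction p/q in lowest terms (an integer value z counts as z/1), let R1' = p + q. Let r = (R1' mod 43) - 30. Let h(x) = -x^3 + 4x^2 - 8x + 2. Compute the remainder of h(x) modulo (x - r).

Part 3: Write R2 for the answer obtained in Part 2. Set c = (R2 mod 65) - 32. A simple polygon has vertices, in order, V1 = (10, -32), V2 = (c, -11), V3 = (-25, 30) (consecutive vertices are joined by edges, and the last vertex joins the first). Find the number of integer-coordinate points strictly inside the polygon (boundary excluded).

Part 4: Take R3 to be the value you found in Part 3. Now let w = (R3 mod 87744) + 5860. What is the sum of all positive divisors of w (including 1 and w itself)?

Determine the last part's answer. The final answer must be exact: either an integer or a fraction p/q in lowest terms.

6422

Part 1: total draws C(10,2) = 45; complement C(7,2) = 21; favorable 45 - 21 = 24; P = 8/15; answer 8/15
Part 2: R1 = 8/15; threaded value p + q = 23; r = -7; remainder = value at the root: -1*(-7)^3 + 4*(-7)^2 - 8*(-7)^1 + 2 = (343) + (196) + (56) + (2) = 597; answer 597
Part 3: R2 = 597; c = -20; cross terms: (10*-11 - -20*-32)=-750, (-20*30 - -25*-11)=-875, (-25*-32 - 10*30)=500; twice the area = |-1125| = 1125; area = 1125/2; boundary points = 3 + 1 + 1 = 5; strictly interior points = area - boundary/2 + 1 = 561; answer 561
Part 4: R3 = 561; w = 6421; 6421 is prime, so its only divisors are 1 and 6421; sigma = 1 + 6421 = 6422; answer 6422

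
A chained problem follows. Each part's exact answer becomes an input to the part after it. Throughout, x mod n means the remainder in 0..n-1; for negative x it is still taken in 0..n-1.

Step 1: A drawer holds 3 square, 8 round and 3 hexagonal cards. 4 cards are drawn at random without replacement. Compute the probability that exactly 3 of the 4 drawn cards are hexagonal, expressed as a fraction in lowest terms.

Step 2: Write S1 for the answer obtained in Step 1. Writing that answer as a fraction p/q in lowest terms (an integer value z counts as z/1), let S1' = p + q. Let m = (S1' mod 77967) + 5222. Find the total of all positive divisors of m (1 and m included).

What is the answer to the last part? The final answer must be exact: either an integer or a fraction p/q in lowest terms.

7974

Step 1: total draws C(14,4) = 1001; favorable C(3,3)*C(11,1) = 11; P = 1/91; answer 1/91
Step 2: S1 = 1/91; threaded value p + q = 92; m = 5314; 5314 = 2 * 2657; sigma = (1 + 2) * (1 + 2657) = 3 * 2658 = 7974; answer 7974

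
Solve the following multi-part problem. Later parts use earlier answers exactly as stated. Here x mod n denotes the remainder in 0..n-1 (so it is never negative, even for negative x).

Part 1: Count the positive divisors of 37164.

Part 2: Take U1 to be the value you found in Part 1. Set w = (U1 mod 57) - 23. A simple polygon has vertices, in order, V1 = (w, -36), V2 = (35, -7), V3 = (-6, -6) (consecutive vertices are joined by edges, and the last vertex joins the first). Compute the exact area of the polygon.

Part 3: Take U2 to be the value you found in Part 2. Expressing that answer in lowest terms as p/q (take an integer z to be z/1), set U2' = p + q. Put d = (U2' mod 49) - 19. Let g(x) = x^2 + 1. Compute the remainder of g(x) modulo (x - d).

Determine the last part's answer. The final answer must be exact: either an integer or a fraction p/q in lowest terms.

362

Part 1: 37164 = 2^2 * 3 * 19 * 163; number of divisors = (2+1) * (1+1) * (1+1) * (1+1) = 24; answer 24
Part 2: U1 = 24; w = 1; cross terms: (1*-7 - 35*-36)=1253, (35*-6 - -6*-7)=-252, (-6*-36 - 1*-6)=222; twice the area = |1223| = 1223; area = 1223/2; answer 1223/2
Part 3: U2 = 1223/2; threaded value p + q = 1225; d = -19; remainder = value at the root: 1*(-19)^2 + 1 = (361) + (1) = 362; answer 362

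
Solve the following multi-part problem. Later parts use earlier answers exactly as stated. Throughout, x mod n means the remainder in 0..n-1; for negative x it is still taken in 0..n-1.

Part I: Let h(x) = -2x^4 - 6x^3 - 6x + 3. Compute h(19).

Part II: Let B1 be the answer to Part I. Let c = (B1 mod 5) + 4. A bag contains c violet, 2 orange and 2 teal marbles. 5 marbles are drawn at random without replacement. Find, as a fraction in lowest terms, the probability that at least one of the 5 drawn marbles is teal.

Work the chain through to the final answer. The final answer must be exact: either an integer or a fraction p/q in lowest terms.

8/11

Part I: -2*(19)^4 - 6*(19)^3 - 6*(19)^1 + 3 = (-260642) + (-41154) + (-114) + (3) = -301907; answer -301907
Part II: B1 = -301907; c = 7; total draws C(11,5) = 462; complement C(9,5) = 126; favorable 462 - 126 = 336; P = 8/11; answer 8/11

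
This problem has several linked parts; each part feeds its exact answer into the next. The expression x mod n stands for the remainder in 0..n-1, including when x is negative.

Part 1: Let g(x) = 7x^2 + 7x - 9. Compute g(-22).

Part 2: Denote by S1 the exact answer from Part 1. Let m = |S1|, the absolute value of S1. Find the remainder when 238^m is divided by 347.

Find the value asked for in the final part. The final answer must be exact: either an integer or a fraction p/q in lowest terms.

Part 1: 7*(-22)^2 + 7*(-22)^1 - 9 = (3388) + (-154) + (-9) = 3225; answer 3225
Part 2: S1 = 3225; m = 3225; squarings mod 347: 238^1=238, 238^2=83, 238^4=296, 238^8=172, 238^16=89, 238^32=287, 238^64=130, 238^128=244, 238^256=199, 238^512=43, 238^1024=114, 238^2048=157; 238^3225 = 238^1 * 238^8 * 238^16 * 238^128 * 238^1024 * 238^2048 = 317 (mod 347); answer 317

317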